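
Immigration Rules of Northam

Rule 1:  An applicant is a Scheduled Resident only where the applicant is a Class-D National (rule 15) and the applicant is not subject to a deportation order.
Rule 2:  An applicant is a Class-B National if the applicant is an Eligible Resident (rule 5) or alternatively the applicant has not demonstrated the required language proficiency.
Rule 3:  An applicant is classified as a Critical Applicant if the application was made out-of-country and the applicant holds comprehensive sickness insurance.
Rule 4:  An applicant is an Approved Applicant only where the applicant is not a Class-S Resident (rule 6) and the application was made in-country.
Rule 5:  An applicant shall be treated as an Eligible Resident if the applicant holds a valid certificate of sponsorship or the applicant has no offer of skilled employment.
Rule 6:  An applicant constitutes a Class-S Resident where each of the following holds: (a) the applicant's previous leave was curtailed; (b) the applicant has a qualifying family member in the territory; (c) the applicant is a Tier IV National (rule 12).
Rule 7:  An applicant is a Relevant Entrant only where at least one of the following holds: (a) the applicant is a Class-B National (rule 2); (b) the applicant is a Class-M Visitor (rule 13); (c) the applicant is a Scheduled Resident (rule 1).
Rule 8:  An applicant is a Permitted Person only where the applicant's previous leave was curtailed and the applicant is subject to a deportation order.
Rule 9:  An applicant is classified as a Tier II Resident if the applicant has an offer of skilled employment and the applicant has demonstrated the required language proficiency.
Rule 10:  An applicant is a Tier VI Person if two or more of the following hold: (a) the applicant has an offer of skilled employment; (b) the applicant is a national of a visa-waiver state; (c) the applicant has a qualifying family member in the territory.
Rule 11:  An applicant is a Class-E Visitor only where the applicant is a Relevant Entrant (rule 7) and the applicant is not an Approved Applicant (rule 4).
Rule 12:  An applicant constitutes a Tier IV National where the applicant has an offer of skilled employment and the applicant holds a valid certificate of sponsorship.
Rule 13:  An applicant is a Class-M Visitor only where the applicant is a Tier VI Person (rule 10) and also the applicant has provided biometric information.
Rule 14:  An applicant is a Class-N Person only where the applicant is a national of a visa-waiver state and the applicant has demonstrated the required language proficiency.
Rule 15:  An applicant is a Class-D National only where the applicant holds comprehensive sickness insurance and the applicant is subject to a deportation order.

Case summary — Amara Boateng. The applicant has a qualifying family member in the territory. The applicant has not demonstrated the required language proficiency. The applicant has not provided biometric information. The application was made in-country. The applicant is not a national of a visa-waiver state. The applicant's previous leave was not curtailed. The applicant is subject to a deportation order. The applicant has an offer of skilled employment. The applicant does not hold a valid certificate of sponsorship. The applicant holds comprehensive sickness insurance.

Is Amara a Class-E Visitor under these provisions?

rule 5 — Eligible Resident: [the applicant holds a valid certificate of sponsorship? no] OR [the applicant has no offer of skilled employment? no] → not satisfied.
rule 2 — Class-B National: [Eligible Resident (rule 5)? no] OR [the applicant has not demonstrated the required language proficiency? yes] → satisfied.
rule 10 — Tier VI Person: the applicant has an offer of skilled employment? yes; the applicant is a national of a visa-waiver state? no; the applicant has a qualifying family member in the territory? yes — 2 of 3 hold (need ≥2) → satisfied.
rule 13 — Class-M Visitor: [Tier VI Person (rule 10)? yes] AND [the applicant has provided biometric information? no] → not satisfied.
rule 15 — Class-D National: [the applicant holds comprehensive sickness insurance? yes] AND [the applicant is subject to a deportation order? yes] → satisfied.
rule 1 — Scheduled Resident: [Class-D National (rule 15)? yes] AND [the applicant is not subject to a deportation order? no] → not satisfied.
rule 7 — Relevant Entrant: [Class-B National (rule 2)? yes] OR [Class-M Visitor (rule 13)? no] OR [Scheduled Resident (rule 1)? no] → satisfied.
rule 12 — Tier IV National: [the applicant has an offer of skilled employment? yes] AND [the applicant holds a valid certificate of sponsorship? no] → not satisfied.
rule 6 — Class-S Resident: [the applicant's previous leave was curtailed? no] AND [the applicant has a qualifying family member in the territory? yes] AND [Tier IV National (rule 12)? no] → not satisfied.
rule 4 — Approved Applicant: [not a Class-S Resident (rule 6)? yes] AND [the application was made in-country? yes] → satisfied.
rule 11 — Class-E Visitor: [Relevant Entrant (rule 7)? yes] AND [not an Approved Applicant (rule 4)? no] → not satisfied.

No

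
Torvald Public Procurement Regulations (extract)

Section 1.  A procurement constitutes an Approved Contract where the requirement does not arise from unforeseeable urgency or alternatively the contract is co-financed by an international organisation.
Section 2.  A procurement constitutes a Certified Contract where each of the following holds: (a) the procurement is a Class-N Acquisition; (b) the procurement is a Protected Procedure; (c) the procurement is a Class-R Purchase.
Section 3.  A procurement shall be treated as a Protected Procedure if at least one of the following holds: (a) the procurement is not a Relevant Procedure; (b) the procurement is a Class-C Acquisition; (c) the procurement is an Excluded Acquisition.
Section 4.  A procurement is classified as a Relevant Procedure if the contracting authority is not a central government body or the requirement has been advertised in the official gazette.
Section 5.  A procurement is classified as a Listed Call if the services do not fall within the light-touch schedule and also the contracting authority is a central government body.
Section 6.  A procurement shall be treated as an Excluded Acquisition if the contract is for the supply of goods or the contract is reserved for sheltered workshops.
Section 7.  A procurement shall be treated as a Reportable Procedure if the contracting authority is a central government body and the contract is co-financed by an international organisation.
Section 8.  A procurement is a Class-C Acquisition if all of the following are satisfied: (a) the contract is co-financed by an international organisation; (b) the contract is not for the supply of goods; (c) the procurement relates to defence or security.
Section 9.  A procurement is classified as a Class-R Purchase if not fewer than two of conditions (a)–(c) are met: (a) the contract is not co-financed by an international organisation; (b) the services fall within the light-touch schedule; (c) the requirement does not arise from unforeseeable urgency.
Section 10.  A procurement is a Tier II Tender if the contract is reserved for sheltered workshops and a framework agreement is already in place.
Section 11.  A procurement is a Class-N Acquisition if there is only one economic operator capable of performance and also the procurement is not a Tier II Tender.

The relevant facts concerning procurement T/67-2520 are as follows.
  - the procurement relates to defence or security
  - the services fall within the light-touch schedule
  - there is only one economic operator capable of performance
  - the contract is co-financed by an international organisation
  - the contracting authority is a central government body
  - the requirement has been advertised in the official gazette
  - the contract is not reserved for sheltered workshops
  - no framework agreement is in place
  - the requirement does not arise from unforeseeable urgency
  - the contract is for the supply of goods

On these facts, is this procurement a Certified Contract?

section 10 — Tier II Tender: [the contract is reserved for sheltered workshops? no] AND [a framework agreement is already in place? no] → not satisfied.
section 11 — Class-N Acquisition: [there is only one economic operator capable of performance? yes] AND [not a Tier II Tender (section 10)? yes] → satisfied.
section 4 — Relevant Procedure: [the contracting authority is not a central government body? no] OR [the requirement has been advertised in the official gazette? yes] → satisfied.
section 8 — Class-C Acquisition: [the contract is co-financed by an international organisation? yes] AND [the contract is not for the supply of goods? no] AND [the procurement relates to defence or security? yes] → not satisfied.
section 6 — Excluded Acquisition: [the contract is for the supply of goods? yes] OR [the contract is reserved for sheltered workshops? no] → satisfied.
section 3 — Protected Procedure: [not a Relevant Procedure (section 4)? no] OR [Class-C Acquisition (section 8)? no] OR [Excluded Acquisition (section 6)? yes] → satisfied.
section 9 — Class-R Purchase: the contract is not co-financed by an international organisation? no; the services fall within the light-touch schedule? yes; the requirement does not arise from unforeseeable urgency? yes — 2 of 3 hold (need ≥2) → satisfied.
section 2 — Certified Contract: [Class-N Acquisition (section 11)? yes] AND [Protected Procedure (section 3)? yes] AND [Class-R Purchase (section 9)? yes] → satisfied.

Yes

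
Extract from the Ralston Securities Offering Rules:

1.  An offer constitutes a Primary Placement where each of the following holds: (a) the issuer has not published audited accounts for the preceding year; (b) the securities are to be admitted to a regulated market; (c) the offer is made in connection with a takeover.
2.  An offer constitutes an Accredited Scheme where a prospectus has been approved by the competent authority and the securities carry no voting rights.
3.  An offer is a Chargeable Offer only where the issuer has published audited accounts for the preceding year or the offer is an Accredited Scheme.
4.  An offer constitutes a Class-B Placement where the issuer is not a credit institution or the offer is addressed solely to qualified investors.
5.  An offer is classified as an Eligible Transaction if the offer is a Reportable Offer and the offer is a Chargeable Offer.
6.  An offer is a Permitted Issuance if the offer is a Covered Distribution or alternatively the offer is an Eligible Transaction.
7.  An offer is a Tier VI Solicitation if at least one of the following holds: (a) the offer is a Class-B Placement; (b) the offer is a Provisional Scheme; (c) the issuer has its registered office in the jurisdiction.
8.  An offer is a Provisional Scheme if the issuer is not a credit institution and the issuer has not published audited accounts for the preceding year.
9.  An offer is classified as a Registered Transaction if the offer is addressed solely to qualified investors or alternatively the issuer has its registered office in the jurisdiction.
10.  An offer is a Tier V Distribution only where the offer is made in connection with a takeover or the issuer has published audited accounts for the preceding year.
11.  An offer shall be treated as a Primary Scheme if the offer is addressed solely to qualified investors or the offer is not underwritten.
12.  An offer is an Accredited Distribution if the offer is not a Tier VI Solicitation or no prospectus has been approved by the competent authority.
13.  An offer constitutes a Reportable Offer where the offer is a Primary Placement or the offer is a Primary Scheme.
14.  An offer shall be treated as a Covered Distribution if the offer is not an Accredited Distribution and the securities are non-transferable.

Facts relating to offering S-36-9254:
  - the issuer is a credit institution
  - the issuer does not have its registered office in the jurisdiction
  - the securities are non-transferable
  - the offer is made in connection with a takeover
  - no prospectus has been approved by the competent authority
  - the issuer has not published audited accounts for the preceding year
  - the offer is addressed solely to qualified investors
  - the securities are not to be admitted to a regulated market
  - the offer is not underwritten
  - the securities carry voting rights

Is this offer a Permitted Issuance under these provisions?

paragraph 4 — Class-B Placement: [the issuer is not a credit institution? no] OR [the offer is addressed solely to qualified investors? yes] → satisfied.
paragraph 8 — Provisional Scheme: [the issuer is not a credit institution? no] AND [the issuer has not published audited accounts for the preceding year? yes] → not satisfied.
paragraph 7 — Tier VI Solicitation: [Class-B Placement (paragraph 4)? yes] OR [Provisional Scheme (paragraph 8)? no] OR [the issuer has its registered office in the jurisdiction? no] → satisfied.
paragraph 12 — Accredited Distribution: [not a Tier VI Solicitation (paragraph 7)? no] OR [no prospectus has been approved by the competent authority? yes] → satisfied.
paragraph 14 — Covered Distribution: [not an Accredited Distribution (paragraph 12)? no] AND [the securities are non-transferable? yes] → not satisfied.
paragraph 1 — Primary Placement: [the issuer has not published audited accounts for the preceding year? yes] AND [the securities are to be admitted to a regulated market? no] AND [the offer is made in connection with a takeover? yes] → not satisfied.
paragraph 11 — Primary Scheme: [the offer is addressed solely to qualified investors? yes] OR [the offer is not underwritten? yes] → satisfied.
paragraph 13 — Reportable Offer: [Primary Placement (paragraph 1)? no] OR [Primary Scheme (paragraph 11)? yes] → satisfied.
paragraph 2 — Accredited Scheme: [a prospectus has been approved by the competent authority? no] AND [the securities carry no voting rights? no] → not satisfied.
paragraph 3 — Chargeable Offer: [the issuer has published audited accounts for the preceding year? no] OR [Accredited Scheme (paragraph 2)? no] → not satisfied.
paragraph 5 — Eligible Transaction: [Reportable Offer (paragraph 13)? yes] AND [Chargeable Offer (paragraph 3)? no] → not satisfied.
paragraph 6 — Permitted Issuance: [Covered Distribution (paragraph 14)? no] OR [Eligible Transaction (paragraph 5)? no] → not satisfied.

No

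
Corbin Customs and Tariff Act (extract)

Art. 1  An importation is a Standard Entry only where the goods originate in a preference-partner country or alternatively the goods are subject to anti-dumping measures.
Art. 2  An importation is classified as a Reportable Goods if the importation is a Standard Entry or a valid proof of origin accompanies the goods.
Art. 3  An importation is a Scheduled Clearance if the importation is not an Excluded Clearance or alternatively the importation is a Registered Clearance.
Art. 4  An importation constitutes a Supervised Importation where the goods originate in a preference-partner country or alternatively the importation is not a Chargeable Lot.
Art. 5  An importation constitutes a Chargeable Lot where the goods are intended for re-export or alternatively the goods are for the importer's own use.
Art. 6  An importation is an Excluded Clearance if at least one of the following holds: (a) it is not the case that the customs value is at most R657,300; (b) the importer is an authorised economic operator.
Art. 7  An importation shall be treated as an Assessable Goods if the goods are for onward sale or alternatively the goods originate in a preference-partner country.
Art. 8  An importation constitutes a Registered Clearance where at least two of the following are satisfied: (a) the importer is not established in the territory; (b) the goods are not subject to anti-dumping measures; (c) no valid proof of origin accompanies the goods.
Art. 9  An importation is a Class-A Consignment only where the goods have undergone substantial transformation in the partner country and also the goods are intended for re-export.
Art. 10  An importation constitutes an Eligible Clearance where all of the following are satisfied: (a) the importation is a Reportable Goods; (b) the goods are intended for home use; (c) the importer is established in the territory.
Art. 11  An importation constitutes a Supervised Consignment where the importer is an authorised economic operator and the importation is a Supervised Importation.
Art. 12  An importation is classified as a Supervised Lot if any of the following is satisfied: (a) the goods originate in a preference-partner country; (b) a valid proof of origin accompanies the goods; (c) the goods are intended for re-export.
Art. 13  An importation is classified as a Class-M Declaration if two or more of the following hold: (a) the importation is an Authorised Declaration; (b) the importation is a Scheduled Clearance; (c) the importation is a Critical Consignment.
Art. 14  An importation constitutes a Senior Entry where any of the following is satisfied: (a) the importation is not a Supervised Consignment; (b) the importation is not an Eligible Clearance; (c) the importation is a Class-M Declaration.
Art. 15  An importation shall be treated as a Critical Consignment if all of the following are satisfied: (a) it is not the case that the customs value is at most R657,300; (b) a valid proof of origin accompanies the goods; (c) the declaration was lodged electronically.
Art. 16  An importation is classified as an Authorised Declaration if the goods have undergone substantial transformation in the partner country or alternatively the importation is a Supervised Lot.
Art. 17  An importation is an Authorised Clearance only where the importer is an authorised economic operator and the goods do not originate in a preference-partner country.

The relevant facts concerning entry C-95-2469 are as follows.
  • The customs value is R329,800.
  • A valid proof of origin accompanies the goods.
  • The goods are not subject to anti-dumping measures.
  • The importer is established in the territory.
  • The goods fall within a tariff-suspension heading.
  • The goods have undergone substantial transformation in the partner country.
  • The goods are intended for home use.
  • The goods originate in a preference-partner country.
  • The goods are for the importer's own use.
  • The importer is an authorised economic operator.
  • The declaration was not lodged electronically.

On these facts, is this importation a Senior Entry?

No

article 5 — Chargeable Lot: [the goods are intended for re-export? no] OR [the goods are for the importer's own use? yes] → satisfied.
article 4 — Supervised Importation: [the goods originate in a preference-partner country? yes] OR [not a Chargeable Lot (article 5)? no] → satisfied.
article 11 — Supervised Consignment: [the importer is an authorised economic operator? yes] AND [Supervised Importation (article 4)? yes] → satisfied.
article 1 — Standard Entry: [the goods originate in a preference-partner country? yes] OR [the goods are subject to anti-dumping measures? no] → satisfied.
article 2 — Reportable Goods: [Standard Entry (article 1)? yes] OR [a valid proof of origin accompanies the goods? yes] → satisfied.
article 10 — Eligible Clearance: [Reportable Goods (article 2)? yes] AND [the goods are intended for home use? yes] AND [the importer is established in the territory? yes] → satisfied.
article 12 — Supervised Lot: [the goods originate in a preference-partner country? yes] OR [a valid proof of origin accompanies the goods? yes] OR [the goods are intended for re-export? no] → satisfied.
article 16 — Authorised Declaration: [the goods have undergone substantial transformation in the partner country? yes] OR [Supervised Lot (article 12)? yes] → satisfied.
article 6 — Excluded Clearance: [customs value: R329,800 ≤ R657,300? yes, so negated condition no] OR [the importer is an authorised economic operator? yes] → satisfied.
article 8 — Registered Clearance: the importer is not established in the territory? no; the goods are not subject to anti-dumping measures? yes; no valid proof of origin accompanies the goods? no — 1 of 3 hold (need ≥2) → not satisfied.
article 3 — Scheduled Clearance: [not an Excluded Clearance (article 6)? no] OR [Registered Clearance (article 8)? no] → not satisfied.
article 15 — Critical Consignment: [customs value: R329,800 ≤ R657,300? yes, so negated condition no] AND [a valid proof of origin accompanies the goods? yes] AND [the declaration was lodged electronically? no] → not satisfied.
article 13 — Class-M Declaration: Authorised Declaration (article 16)? yes; Scheduled Clearance (article 3)? no; Critical Consignment (article 15)? no — 1 of 3 hold (need ≥2) → not satisfied.
article 14 — Senior Entry: [not a Supervised Consignment (article 11)? no] OR [not an Eligible Clearance (article 10)? no] OR [Class-M Declaration (article 13)? no] → not satisfied.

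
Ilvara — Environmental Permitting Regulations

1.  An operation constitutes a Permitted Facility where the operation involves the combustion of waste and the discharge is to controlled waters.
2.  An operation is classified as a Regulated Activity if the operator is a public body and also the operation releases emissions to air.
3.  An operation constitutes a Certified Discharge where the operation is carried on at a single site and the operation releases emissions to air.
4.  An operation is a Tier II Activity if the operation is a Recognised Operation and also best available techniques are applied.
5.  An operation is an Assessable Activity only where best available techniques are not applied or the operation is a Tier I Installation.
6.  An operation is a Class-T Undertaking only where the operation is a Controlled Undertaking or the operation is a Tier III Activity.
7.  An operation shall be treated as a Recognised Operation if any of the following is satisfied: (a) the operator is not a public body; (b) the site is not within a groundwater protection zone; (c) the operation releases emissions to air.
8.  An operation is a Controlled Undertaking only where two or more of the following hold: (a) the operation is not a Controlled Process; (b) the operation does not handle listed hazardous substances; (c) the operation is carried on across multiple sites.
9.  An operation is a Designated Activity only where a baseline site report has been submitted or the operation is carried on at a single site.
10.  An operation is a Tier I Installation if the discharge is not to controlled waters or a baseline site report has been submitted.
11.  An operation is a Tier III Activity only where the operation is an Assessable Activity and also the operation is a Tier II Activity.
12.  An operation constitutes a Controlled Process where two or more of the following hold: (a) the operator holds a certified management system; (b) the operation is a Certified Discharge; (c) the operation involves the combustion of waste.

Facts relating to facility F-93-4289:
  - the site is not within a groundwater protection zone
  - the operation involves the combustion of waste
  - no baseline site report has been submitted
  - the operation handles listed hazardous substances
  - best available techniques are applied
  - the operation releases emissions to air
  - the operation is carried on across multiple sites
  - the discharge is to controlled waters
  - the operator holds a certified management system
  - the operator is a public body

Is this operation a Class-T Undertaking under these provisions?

paragraph 3 — Certified Discharge: [the operation is carried on at a single site? no] AND [the operation releases emissions to air? yes] → not satisfied.
paragraph 12 — Controlled Process: the operator holds a certified management system? yes; Certified Discharge (paragraph 3)? no; the operation involves the combustion of waste? yes — 2 of 3 hold (need ≥2) → satisfied.
paragraph 8 — Controlled Undertaking: not a Controlled Process (paragraph 12)? no; the operation does not handle listed hazardous substances? no; the operation is carried on across multiple sites? yes — 1 of 3 hold (need ≥2) → not satisfied.
paragraph 10 — Tier I Installation: [the discharge is not to controlled waters? no] OR [a baseline site report has been submitted? no] → not satisfied.
paragraph 5 — Assessable Activity: [best available techniques are not applied? no] OR [Tier I Installation (paragraph 10)? no] → not satisfied.
paragraph 7 — Recognised Operation: [the operator is not a public body? no] OR [the site is not within a groundwater protection zone? yes] OR [the operation releases emissions to air? yes] → satisfied.
paragraph 4 — Tier II Activity: [Recognised Operation (paragraph 7)? yes] AND [best available techniques are applied? yes] → satisfied.
paragraph 11 — Tier III Activity: [Assessable Activity (paragraph 5)? no] AND [Tier II Activity (paragraph 4)? yes] → not satisfied.
paragraph 6 — Class-T Undertaking: [Controlled Undertaking (paragraph 8)? no] OR [Tier III Activity (paragraph 11)? no] → not satisfied.

No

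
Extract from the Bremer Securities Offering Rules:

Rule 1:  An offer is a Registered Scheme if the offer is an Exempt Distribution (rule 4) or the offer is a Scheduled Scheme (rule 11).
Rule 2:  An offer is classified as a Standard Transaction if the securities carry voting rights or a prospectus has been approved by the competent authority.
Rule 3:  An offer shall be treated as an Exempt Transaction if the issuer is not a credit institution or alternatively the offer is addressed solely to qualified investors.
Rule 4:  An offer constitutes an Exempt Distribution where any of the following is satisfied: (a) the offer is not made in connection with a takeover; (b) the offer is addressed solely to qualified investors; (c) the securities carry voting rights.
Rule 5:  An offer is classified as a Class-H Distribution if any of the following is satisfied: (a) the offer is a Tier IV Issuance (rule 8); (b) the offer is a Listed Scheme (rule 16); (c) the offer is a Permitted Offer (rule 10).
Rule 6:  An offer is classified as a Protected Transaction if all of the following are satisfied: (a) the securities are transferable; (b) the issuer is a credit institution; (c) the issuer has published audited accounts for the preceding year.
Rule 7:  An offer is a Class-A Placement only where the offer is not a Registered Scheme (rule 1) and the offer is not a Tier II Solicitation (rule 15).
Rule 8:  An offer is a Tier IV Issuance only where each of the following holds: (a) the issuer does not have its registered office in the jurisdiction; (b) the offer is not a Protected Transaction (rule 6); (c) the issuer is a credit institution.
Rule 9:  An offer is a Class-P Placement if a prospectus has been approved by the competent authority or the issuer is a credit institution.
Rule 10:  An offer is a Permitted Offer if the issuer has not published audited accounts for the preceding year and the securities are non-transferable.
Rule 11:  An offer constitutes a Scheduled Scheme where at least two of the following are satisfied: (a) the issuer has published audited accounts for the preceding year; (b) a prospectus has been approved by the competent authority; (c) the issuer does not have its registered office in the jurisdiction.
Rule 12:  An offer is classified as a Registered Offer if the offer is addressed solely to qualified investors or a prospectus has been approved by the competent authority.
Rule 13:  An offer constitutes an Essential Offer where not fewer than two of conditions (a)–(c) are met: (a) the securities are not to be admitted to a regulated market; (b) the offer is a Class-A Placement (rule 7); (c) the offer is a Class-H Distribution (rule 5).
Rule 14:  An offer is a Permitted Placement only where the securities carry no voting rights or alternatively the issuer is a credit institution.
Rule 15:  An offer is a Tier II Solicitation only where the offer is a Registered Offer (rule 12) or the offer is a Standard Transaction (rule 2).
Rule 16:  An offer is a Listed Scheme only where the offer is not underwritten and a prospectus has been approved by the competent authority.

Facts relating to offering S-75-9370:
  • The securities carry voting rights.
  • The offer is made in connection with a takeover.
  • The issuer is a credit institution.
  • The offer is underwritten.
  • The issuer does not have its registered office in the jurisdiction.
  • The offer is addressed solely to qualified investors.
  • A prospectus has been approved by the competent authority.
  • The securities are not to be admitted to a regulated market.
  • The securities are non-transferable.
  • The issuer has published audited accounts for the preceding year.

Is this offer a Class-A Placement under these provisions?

rule 4 — Exempt Distribution: [the offer is not made in connection with a takeover? no] OR [the offer is addressed solely to qualified investors? yes] OR [the securities carry voting rights? yes] → satisfied.
rule 11 — Scheduled Scheme: the issuer has published audited accounts for the preceding year? yes; a prospectus has been approved by the competent authority? yes; the issuer does not have its registered office in the jurisdiction? yes — 3 of 3 hold (need ≥2) → satisfied.
rule 1 — Registered Scheme: [Exempt Distribution (rule 4)? yes] OR [Scheduled Scheme (rule 11)? yes] → satisfied.
rule 12 — Registered Offer: [the offer is addressed solely to qualified investors? yes] OR [a prospectus has been approved by the competent authority? yes] → satisfied.
rule 2 — Standard Transaction: [the securities carry voting rights? yes] OR [a prospectus has been approved by the competent authority? yes] → satisfied.
rule 15 — Tier II Solicitation: [Registered Offer (rule 12)? yes] OR [Standard Transaction (rule 2)? yes] → satisfied.
rule 7 — Class-A Placement: [not a Registered Scheme (rule 1)? no] AND [not a Tier II Solicitation (rule 15)? no] → not satisfied.

No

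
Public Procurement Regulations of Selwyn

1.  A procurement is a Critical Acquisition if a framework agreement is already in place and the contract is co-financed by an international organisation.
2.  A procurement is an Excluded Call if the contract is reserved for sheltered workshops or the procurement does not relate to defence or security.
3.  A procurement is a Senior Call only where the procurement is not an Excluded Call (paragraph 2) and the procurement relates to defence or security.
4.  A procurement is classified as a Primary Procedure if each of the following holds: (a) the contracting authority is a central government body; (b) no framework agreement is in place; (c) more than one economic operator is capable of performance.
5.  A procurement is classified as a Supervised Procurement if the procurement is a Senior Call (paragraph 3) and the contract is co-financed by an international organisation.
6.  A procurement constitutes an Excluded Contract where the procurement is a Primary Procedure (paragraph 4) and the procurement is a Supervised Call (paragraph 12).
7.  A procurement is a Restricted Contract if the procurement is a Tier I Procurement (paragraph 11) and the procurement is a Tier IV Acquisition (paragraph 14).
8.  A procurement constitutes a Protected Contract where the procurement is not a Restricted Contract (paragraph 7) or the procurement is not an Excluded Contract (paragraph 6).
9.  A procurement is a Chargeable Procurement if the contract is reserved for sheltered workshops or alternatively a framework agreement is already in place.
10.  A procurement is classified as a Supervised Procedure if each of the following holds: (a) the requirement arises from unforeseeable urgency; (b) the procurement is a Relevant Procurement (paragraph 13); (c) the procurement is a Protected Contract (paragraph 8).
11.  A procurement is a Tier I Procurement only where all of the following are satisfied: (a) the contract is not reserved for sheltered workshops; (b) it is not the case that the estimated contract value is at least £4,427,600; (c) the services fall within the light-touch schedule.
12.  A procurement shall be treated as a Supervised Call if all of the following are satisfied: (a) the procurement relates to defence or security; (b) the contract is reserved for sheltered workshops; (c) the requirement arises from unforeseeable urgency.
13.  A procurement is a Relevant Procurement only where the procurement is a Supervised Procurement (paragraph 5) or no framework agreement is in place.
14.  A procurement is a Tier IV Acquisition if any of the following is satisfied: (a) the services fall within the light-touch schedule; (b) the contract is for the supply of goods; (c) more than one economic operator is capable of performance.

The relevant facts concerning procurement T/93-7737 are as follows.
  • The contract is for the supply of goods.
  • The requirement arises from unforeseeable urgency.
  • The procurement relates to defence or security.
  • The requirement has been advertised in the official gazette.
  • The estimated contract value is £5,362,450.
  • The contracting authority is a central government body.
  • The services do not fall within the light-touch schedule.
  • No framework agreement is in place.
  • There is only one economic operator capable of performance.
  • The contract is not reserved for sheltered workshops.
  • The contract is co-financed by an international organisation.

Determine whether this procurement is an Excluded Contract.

paragraph 4 — Primary Procedure: [the contracting authority is a central government body? yes] AND [no framework agreement is in place? yes] AND [more than one economic operator is capable of performance? no] → not satisfied.
paragraph 12 — Supervised Call: [the procurement relates to defence or security? yes] AND [the contract is reserved for sheltered workshops? no] AND [the requirement arises from unforeseeable urgency? yes] → not satisfied.
paragraph 6 — Excluded Contract: [Primary Procedure (paragraph 4)? no] AND [Supervised Call (paragraph 12)? no] → not satisfied.

No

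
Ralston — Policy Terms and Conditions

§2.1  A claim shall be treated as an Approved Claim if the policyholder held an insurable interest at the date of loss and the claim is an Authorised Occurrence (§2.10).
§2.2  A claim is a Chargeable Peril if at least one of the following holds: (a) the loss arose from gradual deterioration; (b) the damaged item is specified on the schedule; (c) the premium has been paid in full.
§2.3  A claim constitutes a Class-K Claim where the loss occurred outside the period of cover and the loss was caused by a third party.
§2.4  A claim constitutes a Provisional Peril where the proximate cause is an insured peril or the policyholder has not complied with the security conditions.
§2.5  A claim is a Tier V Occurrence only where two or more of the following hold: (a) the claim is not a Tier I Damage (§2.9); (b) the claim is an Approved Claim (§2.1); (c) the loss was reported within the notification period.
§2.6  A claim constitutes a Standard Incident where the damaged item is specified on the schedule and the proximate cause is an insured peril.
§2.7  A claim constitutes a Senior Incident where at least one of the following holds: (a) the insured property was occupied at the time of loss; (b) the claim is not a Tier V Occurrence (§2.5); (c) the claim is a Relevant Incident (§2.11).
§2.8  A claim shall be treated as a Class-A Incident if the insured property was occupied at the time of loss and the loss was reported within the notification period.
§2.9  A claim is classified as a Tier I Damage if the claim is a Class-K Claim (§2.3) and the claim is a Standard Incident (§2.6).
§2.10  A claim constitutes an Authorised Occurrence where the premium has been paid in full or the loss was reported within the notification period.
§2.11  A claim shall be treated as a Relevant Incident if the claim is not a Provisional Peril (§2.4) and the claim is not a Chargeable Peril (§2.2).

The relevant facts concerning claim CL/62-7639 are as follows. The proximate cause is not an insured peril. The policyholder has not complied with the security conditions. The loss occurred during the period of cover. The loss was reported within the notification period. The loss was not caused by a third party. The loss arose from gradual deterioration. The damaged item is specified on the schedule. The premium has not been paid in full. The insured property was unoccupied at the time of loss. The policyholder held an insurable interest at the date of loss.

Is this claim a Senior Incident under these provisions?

Under §2.3: the loss occurred outside the period of cover? no; and the loss was caused by a third party? no. So the claim is not a Class-K Claim.
Under §2.6: the damaged item is specified on the schedule? yes; and the proximate cause is an insured peril? no. So the claim is not a Standard Incident.
Under §2.9: Class-K Claim (§2.3)? no; and Standard Incident (§2.6)? no. So the claim is not a Tier I Damage.
Under §2.10: the premium has been paid in full? no; or the loss was reported within the notification period? yes. So the claim is an Authorised Occurrence.
Under §2.1: the policyholder held an insurable interest at the date of loss? yes; and Authorised Occurrence (§2.10)? yes. So the claim is an Approved Claim.
Under §2.5: not a Tier I Damage (§2.9)? yes; Approved Claim (§2.1)? yes; the loss was reported within the notification period? yes — 3 of 3 hold (need ≥2) → satisfied.
Under §2.4: the proximate cause is an insured peril? no; or the policyholder has not complied with the security conditions? yes. So the claim is a Provisional Peril.
Under §2.2: the loss arose from gradual deterioration? yes; or the damaged item is specified on the schedule? yes; or the premium has been paid in full? no. So the claim is a Chargeable Peril.
Under §2.11: not a Provisional Peril (§2.4)? no; and not a Chargeable Peril (§2.2)? no. So the claim is not a Relevant Incident.
Under §2.7: the insured property was occupied at the time of loss? no; or not a Tier V Occurrence (§2.5)? no; or Relevant Incident (§2.11)? no. So the claim is not a Senior Incident.

No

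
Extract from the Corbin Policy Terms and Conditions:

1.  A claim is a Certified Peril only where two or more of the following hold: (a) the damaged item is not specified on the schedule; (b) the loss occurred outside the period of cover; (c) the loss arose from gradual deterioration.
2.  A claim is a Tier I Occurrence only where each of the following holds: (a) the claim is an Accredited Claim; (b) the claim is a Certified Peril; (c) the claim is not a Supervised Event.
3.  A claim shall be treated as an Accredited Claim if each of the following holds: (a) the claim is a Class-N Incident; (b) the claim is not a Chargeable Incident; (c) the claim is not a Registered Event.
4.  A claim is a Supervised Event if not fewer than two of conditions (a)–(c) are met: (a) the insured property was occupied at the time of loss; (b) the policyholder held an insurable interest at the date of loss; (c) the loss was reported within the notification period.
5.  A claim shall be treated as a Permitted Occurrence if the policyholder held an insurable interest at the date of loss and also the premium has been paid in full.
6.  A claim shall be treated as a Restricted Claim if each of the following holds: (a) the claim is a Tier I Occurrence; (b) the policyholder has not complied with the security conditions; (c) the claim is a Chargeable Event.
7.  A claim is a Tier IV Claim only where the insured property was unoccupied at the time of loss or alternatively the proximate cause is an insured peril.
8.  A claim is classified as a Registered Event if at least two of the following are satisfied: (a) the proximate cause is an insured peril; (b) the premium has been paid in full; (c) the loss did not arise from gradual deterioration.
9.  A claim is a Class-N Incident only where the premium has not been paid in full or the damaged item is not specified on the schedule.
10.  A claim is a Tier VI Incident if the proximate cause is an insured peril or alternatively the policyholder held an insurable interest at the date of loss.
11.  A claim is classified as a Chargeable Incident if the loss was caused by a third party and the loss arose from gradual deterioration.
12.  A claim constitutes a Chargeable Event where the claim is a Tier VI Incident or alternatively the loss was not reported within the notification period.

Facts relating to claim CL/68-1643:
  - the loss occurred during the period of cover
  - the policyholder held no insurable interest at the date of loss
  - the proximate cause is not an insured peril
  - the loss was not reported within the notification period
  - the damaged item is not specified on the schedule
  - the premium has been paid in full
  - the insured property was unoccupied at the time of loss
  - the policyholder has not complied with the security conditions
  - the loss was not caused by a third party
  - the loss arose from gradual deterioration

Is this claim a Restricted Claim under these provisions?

Yes

Under paragraph 9: the premium has not been paid in full? no; or the damaged item is not specified on the schedule? yes. So the claim is a Class-N Incident.
Under paragraph 11: the loss was caused by a third party? no; and the loss arose from gradual deterioration? yes. So the claim is not a Chargeable Incident.
Under paragraph 8: the proximate cause is an insured peril? no; the premium has been paid in full? yes; the loss did not arise from gradual deterioration? no — 1 of 3 hold (need ≥2) → not satisfied.
Under paragraph 3: Class-N Incident (paragraph 9)? yes; and not a Chargeable Incident (paragraph 11)? yes; and not a Registered Event (paragraph 8)? yes. So the claim is an Accredited Claim.
Under paragraph 1: the damaged item is not specified on the schedule? yes; the loss occurred outside the period of cover? no; the loss arose from gradual deterioration? yes — 2 of 3 hold (need ≥2) → satisfied.
Under paragraph 4: the insured property was occupied at the time of loss? no; the policyholder held an insurable interest at the date of loss? no; the loss was reported within the notification period? no — 0 of 3 hold (need ≥2) → not satisfied.
Under paragraph 2: Accredited Claim (paragraph 3)? yes; and Certified Peril (paragraph 1)? yes; and not a Supervised Event (paragraph 4)? yes. So the claim is a Tier I Occurrence.
Under paragraph 10: the proximate cause is an insured peril? no; or the policyholder held an insurable interest at the date of loss? no. So the claim is not a Tier VI Incident.
Under paragraph 12: Tier VI Incident (paragraph 10)? no; or the loss was not reported within the notification period? yes. So the claim is a Chargeable Event.
Under paragraph 6: Tier I Occurrence (paragraph 2)? yes; and the policyholder has not complied with the security conditions? yes; and Chargeable Event (paragraph 12)? yes. So the claim is a Restricted Claim.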